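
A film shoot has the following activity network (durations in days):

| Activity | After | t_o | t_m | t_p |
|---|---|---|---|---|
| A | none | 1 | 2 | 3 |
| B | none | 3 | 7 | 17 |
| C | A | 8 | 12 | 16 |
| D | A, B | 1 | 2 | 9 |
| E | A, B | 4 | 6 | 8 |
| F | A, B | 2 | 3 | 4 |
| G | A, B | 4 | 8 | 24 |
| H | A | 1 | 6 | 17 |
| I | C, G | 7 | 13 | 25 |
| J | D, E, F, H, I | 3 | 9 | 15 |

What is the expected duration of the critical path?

te_A = (1 + 4·2 + 3)/6 = 12/6 = 2
te_B = (3 + 4·7 + 17)/6 = 48/6 = 8
te_C = (8 + 4·12 + 16)/6 = 72/6 = 12
te_D = (1 + 4·2 + 9)/6 = 18/6 = 3
te_E = (4 + 4·6 + 8)/6 = 36/6 = 6
te_F = (2 + 4·3 + 4)/6 = 18/6 = 3
te_G = (4 + 4·8 + 24)/6 = 60/6 = 10
te_H = (1 + 4·6 + 17)/6 = 42/6 = 7
te_I = (7 + 4·13 + 25)/6 = 84/6 = 14
te_J = (3 + 4·9 + 15)/6 = 54/6 = 9

Forward pass:
ES_A = 0; EF_A = 2
ES_B = 0; EF_B = 8
ES_C = 2; EF_C = 2+12 = 14
ES_D = max(EF_A=2, EF_B=8) = 8; EF_D = 8+3 = 11
ES_E = max(EF_A=2, EF_B=8) = 8; EF_E = 8+6 = 14
ES_F = max(EF_A=2, EF_B=8) = 8; EF_F = 8+3 = 11
ES_G = max(EF_A=2, EF_B=8) = 8; EF_G = 8+10 = 18
ES_H = 2; EF_H = 2+7 = 9
ES_I = max(EF_C=14, EF_G=18) = 18; EF_I = 18+14 = 32
ES_J = max(EF_D=11, EF_E=14, EF_F=11, EF_H=9, EF_I=32) = 32; EF_J = 32+9 = 41
Expected project duration μ = 41 days. Critical path: B → G → I → J.

41 days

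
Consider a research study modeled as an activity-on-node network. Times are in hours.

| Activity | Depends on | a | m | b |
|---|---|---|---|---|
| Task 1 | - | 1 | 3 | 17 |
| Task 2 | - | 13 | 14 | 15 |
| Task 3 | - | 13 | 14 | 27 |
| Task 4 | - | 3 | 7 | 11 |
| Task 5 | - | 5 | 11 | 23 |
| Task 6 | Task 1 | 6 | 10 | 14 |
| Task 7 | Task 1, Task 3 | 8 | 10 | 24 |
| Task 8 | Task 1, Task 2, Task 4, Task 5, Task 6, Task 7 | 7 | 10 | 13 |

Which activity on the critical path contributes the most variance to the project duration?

Task 7

te_Task 1 = (1 + 4·3 + 17)/6 = 30/6 = 5; σ²_Task 1 = ((17−1)/6)² = 7.111
te_Task 2 = (13 + 4·14 + 15)/6 = 84/6 = 14; σ²_Task 2 = ((15−13)/6)² = 0.111
te_Task 3 = (13 + 4·14 + 27)/6 = 96/6 = 16; σ²_Task 3 = ((27−13)/6)² = 5.444
te_Task 4 = (3 + 4·7 + 11)/6 = 42/6 = 7; σ²_Task 4 = ((11−3)/6)² = 1.778
te_Task 5 = (5 + 4·11 + 23)/6 = 72/6 = 12; σ²_Task 5 = ((23−5)/6)² = 9.000
te_Task 6 = (6 + 4·10 + 14)/6 = 60/6 = 10; σ²_Task 6 = ((14−6)/6)² = 1.778
te_Task 7 = (8 + 4·10 + 24)/6 = 72/6 = 12; σ²_Task 7 = ((24−8)/6)² = 7.111
te_Task 8 = (7 + 4·10 + 13)/6 = 60/6 = 10; σ²_Task 8 = ((13−7)/6)² = 1.000

Forward pass:
ES_Task 1 = 0; EF_Task 1 = 5
ES_Task 2 = 0; EF_Task 2 = 14
ES_Task 3 = 0; EF_Task 3 = 16
ES_Task 4 = 0; EF_Task 4 = 7
ES_Task 5 = 0; EF_Task 5 = 12
ES_Task 6 = 5; EF_Task 6 = 5+10 = 15
ES_Task 7 = max(EF_Task 1=5, EF_Task 3=16) = 16; EF_Task 7 = 16+12 = 28
ES_Task 8 = max(EF_Task 1=5, EF_Task 2=14, EF_Task 4=7, EF_Task 5=12, EF_Task 6=15, EF_Task 7=28) = 28; EF_Task 8 = 28+10 = 38
Expected project duration μ = 38 hours. Critical path: Task 3 → Task 7 → Task 8.

Variances on critical path: σ²_Task 3=5.444, σ²_Task 7=7.111, σ²_Task 8=1.000.
Largest is σ²_Task 7 = 7.111.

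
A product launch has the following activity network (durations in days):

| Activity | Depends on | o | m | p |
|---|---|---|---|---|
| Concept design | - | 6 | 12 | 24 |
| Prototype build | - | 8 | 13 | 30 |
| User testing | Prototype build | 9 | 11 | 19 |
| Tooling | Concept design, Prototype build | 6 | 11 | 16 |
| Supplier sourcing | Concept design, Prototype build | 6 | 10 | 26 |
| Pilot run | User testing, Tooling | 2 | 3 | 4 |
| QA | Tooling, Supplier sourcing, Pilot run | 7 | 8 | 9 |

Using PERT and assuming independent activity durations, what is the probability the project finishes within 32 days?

0.069

te_Concept design = (6 + 4·12 + 24)/6 = 78/6 = 13; σ²_Concept design = ((24−6)/6)² = 9.000
te_Prototype build = (8 + 4·13 + 30)/6 = 90/6 = 15; σ²_Prototype build = ((30−8)/6)² = 13.444
te_User testing = (9 + 4·11 + 19)/6 = 72/6 = 12; σ²_User testing = ((19−9)/6)² = 2.778
te_Tooling = (6 + 4·11 + 16)/6 = 66/6 = 11; σ²_Tooling = ((16−6)/6)² = 2.778
te_Supplier sourcing = (6 + 4·10 + 26)/6 = 72/6 = 12; σ²_Supplier sourcing = ((26−6)/6)² = 11.111
te_Pilot run = (2 + 4·3 + 4)/6 = 18/6 = 3; σ²_Pilot run = ((4−2)/6)² = 0.111
te_QA = (7 + 4·8 + 9)/6 = 48/6 = 8; σ²_QA = ((9−7)/6)² = 0.111

Forward pass:
ES_Concept design = 0; EF_Concept design = 13
ES_Prototype build = 0; EF_Prototype build = 15
ES_User testing = 15; EF_User testing = 15+12 = 27
ES_Tooling = max(EF_Concept design=13, EF_Prototype build=15) = 15; EF_Tooling = 15+11 = 26
ES_Supplier sourcing = max(EF_Concept design=13, EF_Prototype build=15) = 15; EF_Supplier sourcing = 15+12 = 27
ES_Pilot run = max(EF_User testing=27, EF_Tooling=26) = 27; EF_Pilot run = 27+3 = 30
ES_QA = max(EF_Tooling=26, EF_Supplier sourcing=27, EF_Pilot run=30) = 30; EF_QA = 30+8 = 38
Expected project duration μ = 38 days. Critical path: Prototype build → User testing → Pilot run → QA.

Variance along critical path = 13.444 + 2.778 + 0.111 + 0.111 = 16.444; σ = √16.444 = 4.055 days.
Z = (32 − 38) / 4.055 = -1.480
P(T ≤ 32) = Φ(-1.480) ≈ 0.069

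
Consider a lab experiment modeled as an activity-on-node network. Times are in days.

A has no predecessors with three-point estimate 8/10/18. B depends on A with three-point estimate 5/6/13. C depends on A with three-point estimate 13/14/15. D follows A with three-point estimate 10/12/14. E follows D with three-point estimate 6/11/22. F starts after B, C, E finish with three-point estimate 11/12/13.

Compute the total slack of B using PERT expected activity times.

te_A = (8 + 4·10 + 18)/6 = 66/6 = 11
te_B = (5 + 4·6 + 13)/6 = 42/6 = 7
te_C = (13 + 4·14 + 15)/6 = 84/6 = 14
te_D = (10 + 4·12 + 14)/6 = 72/6 = 12
te_E = (6 + 4·11 + 22)/6 = 72/6 = 12
te_F = (11 + 4·12 + 13)/6 = 72/6 = 12

Forward pass:
ES_A = 0; EF_A = 11
ES_B = 11; EF_B = 11+7 = 18
ES_C = 11; EF_C = 11+14 = 25
ES_D = 11; EF_D = 11+12 = 23
ES_E = 23; EF_E = 23+12 = 35
ES_F = max(EF_B=18, EF_C=25, EF_E=35) = 35; EF_F = 35+12 = 47
Expected project duration μ = 47 days. Critical path: A → D → E → F.

Backward pass:
LF_F = 47; LS_F = 47−12 = 35
LF_E = LS_F = 35; LS_E = 35−12 = 23
LF_D = LS_E = 23; LS_D = 23−12 = 11
LF_C = LS_F = 35; LS_C = 35−14 = 21
LF_B = LS_F = 35; LS_B = 35−7 = 28
LF_A = min(LS_B=28, LS_C=21, LS_D=11) = 11; LS_A = 11−11 = 0
Slack_B = LS_B − ES_B = 28 − 11 = 17

17 days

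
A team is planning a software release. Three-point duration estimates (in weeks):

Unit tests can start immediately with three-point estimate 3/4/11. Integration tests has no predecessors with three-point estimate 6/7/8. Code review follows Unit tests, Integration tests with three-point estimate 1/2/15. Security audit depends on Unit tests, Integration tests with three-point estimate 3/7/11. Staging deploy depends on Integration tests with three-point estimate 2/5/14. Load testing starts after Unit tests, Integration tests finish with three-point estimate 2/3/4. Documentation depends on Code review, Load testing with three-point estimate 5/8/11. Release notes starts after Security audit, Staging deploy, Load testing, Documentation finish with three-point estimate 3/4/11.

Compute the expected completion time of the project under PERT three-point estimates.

24 weeks

te_Unit tests = (3 + 4·4 + 11)/6 = 30/6 = 5
te_Integration tests = (6 + 4·7 + 8)/6 = 42/6 = 7
te_Code review = (1 + 4·2 + 15)/6 = 24/6 = 4
te_Security audit = (3 + 4·7 + 11)/6 = 42/6 = 7
te_Staging deploy = (2 + 4·5 + 14)/6 = 36/6 = 6
te_Load testing = (2 + 4·3 + 4)/6 = 18/6 = 3
te_Documentation = (5 + 4·8 + 11)/6 = 48/6 = 8
te_Release notes = (3 + 4·4 + 11)/6 = 30/6 = 5

Forward pass:
ES_Unit tests = 0; EF_Unit tests = 5
ES_Integration tests = 0; EF_Integration tests = 7
ES_Code review = max(EF_Unit tests=5, EF_Integration tests=7) = 7; EF_Code review = 7+4 = 11
ES_Security audit = max(EF_Unit tests=5, EF_Integration tests=7) = 7; EF_Security audit = 7+7 = 14
ES_Staging deploy = 7; EF_Staging deploy = 7+6 = 13
ES_Load testing = max(EF_Unit tests=5, EF_Integration tests=7) = 7; EF_Load testing = 7+3 = 10
ES_Documentation = max(EF_Code review=11, EF_Load testing=10) = 11; EF_Documentation = 11+8 = 19
ES_Release notes = max(EF_Security audit=14, EF_Staging deploy=13, EF_Load testing=10, EF_Documentation=19) = 19; EF_Release notes = 19+5 = 24
Expected project duration μ = 24 weeks. Critical path: Integration tests → Code review → Documentation → Release notes.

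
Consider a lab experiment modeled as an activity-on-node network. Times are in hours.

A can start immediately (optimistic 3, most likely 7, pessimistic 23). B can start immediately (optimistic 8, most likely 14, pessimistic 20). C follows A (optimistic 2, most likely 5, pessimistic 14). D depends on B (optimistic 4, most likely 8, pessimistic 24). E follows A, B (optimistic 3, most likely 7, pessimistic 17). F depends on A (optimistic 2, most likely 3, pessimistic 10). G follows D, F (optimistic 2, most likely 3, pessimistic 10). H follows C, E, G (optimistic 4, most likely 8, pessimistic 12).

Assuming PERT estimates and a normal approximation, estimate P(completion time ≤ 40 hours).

0.823

te_A = (3 + 4·7 + 23)/6 = 54/6 = 9; σ²_A = ((23−3)/6)² = 11.111
te_B = (8 + 4·14 + 20)/6 = 84/6 = 14; σ²_B = ((20−8)/6)² = 4.000
te_C = (2 + 4·5 + 14)/6 = 36/6 = 6; σ²_C = ((14−2)/6)² = 4.000
te_D = (4 + 4·8 + 24)/6 = 60/6 = 10; σ²_D = ((24−4)/6)² = 11.111
te_E = (3 + 4·7 + 17)/6 = 48/6 = 8; σ²_E = ((17−3)/6)² = 5.444
te_F = (2 + 4·3 + 10)/6 = 24/6 = 4; σ²_F = ((10−2)/6)² = 1.778
te_G = (2 + 4·3 + 10)/6 = 24/6 = 4; σ²_G = ((10−2)/6)² = 1.778
te_H = (4 + 4·8 + 12)/6 = 48/6 = 8; σ²_H = ((12−4)/6)² = 1.778

Forward pass:
ES_A = 0; EF_A = 9
ES_B = 0; EF_B = 14
ES_C = 9; EF_C = 9+6 = 15
ES_D = 14; EF_D = 14+10 = 24
ES_E = max(EF_A=9, EF_B=14) = 14; EF_E = 14+8 = 22
ES_F = 9; EF_F = 9+4 = 13
ES_G = max(EF_D=24, EF_F=13) = 24; EF_G = 24+4 = 28
ES_H = max(EF_C=15, EF_E=22, EF_G=28) = 28; EF_H = 28+8 = 36
Expected project duration μ = 36 hours. Critical path: B → D → G → H.

Variance along critical path = 4.000 + 11.111 + 1.778 + 1.778 = 18.667; σ = √18.667 = 4.320 hours.
Z = (40 − 36) / 4.320 = 0.926
P(T ≤ 40) = Φ(0.926) ≈ 0.823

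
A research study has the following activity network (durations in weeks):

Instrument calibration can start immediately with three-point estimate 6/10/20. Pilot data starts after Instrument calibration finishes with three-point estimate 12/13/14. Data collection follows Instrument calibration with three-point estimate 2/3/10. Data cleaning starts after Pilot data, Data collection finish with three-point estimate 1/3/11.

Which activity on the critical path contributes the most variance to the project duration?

Instrument calibration

te_Instrument calibration = (6 + 4·10 + 20)/6 = 66/6 = 11; σ²_Instrument calibration = ((20−6)/6)² = 5.444
te_Pilot data = (12 + 4·13 + 14)/6 = 78/6 = 13; σ²_Pilot data = ((14−12)/6)² = 0.111
te_Data collection = (2 + 4·3 + 10)/6 = 24/6 = 4; σ²_Data collection = ((10−2)/6)² = 1.778
te_Data cleaning = (1 + 4·3 + 11)/6 = 24/6 = 4; σ²_Data cleaning = ((11−1)/6)² = 2.778

Forward pass:
ES_Instrument calibration = 0; EF_Instrument calibration = 11
ES_Pilot data = 11; EF_Pilot data = 11+13 = 24
ES_Data collection = 11; EF_Data collection = 11+4 = 15
ES_Data cleaning = max(EF_Pilot data=24, EF_Data collection=15) = 24; EF_Data cleaning = 24+4 = 28
Expected project duration μ = 28 weeks. Critical path: Instrument calibration → Pilot data → Data cleaning.

Variances on critical path: σ²_Instrument calibration=5.444, σ²_Pilot data=0.111, σ²_Data cleaning=2.778.
Largest is σ²_Instrument calibration = 5.444.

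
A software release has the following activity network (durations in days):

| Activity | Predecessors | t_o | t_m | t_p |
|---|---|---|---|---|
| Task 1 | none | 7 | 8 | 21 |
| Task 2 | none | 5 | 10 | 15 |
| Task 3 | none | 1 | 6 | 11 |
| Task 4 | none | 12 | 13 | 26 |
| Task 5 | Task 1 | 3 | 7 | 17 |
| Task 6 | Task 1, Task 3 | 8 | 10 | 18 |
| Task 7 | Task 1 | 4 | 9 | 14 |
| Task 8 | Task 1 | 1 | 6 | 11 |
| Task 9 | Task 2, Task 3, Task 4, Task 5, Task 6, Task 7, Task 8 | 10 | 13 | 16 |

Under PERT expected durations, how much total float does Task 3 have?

te_Task 1 = (7 + 4·8 + 21)/6 = 60/6 = 10
te_Task 2 = (5 + 4·10 + 15)/6 = 60/6 = 10
te_Task 3 = (1 + 4·6 + 11)/6 = 36/6 = 6
te_Task 4 = (12 + 4·13 + 26)/6 = 90/6 = 15
te_Task 5 = (3 + 4·7 + 17)/6 = 48/6 = 8
te_Task 6 = (8 + 4·10 + 18)/6 = 66/6 = 11
te_Task 7 = (4 + 4·9 + 14)/6 = 54/6 = 9
te_Task 8 = (1 + 4·6 + 11)/6 = 36/6 = 6
te_Task 9 = (10 + 4·13 + 16)/6 = 78/6 = 13

Forward pass:
ES_Task 1 = 0; EF_Task 1 = 10
ES_Task 2 = 0; EF_Task 2 = 10
ES_Task 3 = 0; EF_Task 3 = 6
ES_Task 4 = 0; EF_Task 4 = 15
ES_Task 5 = 10; EF_Task 5 = 10+8 = 18
ES_Task 6 = max(EF_Task 1=10, EF_Task 3=6) = 10; EF_Task 6 = 10+11 = 21
ES_Task 7 = 10; EF_Task 7 = 10+9 = 19
ES_Task 8 = 10; EF_Task 8 = 10+6 = 16
ES_Task 9 = max(EF_Task 2=10, EF_Task 3=6, EF_Task 4=15, EF_Task 5=18, EF_Task 6=21, EF_Task 7=19, EF_Task 8=16) = 21; EF_Task 9 = 21+13 = 34
Expected project duration μ = 34 days. Critical path: Task 1 → Task 6 → Task 9.

Backward pass:
LF_Task 9 = 34; LS_Task 9 = 34−13 = 21
LF_Task 8 = LS_Task 9 = 21; LS_Task 8 = 21−6 = 15
LF_Task 7 = LS_Task 9 = 21; LS_Task 7 = 21−9 = 12
LF_Task 6 = LS_Task 9 = 21; LS_Task 6 = 21−11 = 10
LF_Task 5 = LS_Task 9 = 21; LS_Task 5 = 21−8 = 13
LF_Task 4 = LS_Task 9 = 21; LS_Task 4 = 21−15 = 6
LF_Task 3 = min(LS_Task 6=10, LS_Task 9=21) = 10; LS_Task 3 = 10−6 = 4
LF_Task 2 = LS_Task 9 = 21; LS_Task 2 = 21−10 = 11
LF_Task 1 = min(LS_Task 5=13, LS_Task 6=10, LS_Task 7=12, LS_Task 8=15) = 10; LS_Task 1 = 10−10 = 0
Slack_Task 3 = LS_Task 3 − ES_Task 3 = 4 − 0 = 4

4 days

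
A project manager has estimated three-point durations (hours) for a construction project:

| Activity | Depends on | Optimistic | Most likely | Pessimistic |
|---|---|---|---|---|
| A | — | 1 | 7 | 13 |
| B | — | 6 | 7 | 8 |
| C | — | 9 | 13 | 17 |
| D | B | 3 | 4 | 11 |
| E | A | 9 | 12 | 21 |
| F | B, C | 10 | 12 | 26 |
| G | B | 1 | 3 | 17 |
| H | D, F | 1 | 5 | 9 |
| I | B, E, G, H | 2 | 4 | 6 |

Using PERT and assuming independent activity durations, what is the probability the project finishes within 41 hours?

te_A = (1 + 4·7 + 13)/6 = 42/6 = 7; σ²_A = ((13−1)/6)² = 4.000
te_B = (6 + 4·7 + 8)/6 = 42/6 = 7; σ²_B = ((8−6)/6)² = 0.111
te_C = (9 + 4·13 + 17)/6 = 78/6 = 13; σ²_C = ((17−9)/6)² = 1.778
te_D = (3 + 4·4 + 11)/6 = 30/6 = 5; σ²_D = ((11−3)/6)² = 1.778
te_E = (9 + 4·12 + 21)/6 = 78/6 = 13; σ²_E = ((21−9)/6)² = 4.000
te_F = (10 + 4·12 + 26)/6 = 84/6 = 14; σ²_F = ((26−10)/6)² = 7.111
te_G = (1 + 4·3 + 17)/6 = 30/6 = 5; σ²_G = ((17−1)/6)² = 7.111
te_H = (1 + 4·5 + 9)/6 = 30/6 = 5; σ²_H = ((9−1)/6)² = 1.778
te_I = (2 + 4·4 + 6)/6 = 24/6 = 4; σ²_I = ((6−2)/6)² = 0.444

Forward pass:
ES_A = 0; EF_A = 7
ES_B = 0; EF_B = 7
ES_C = 0; EF_C = 13
ES_D = 7; EF_D = 7+5 = 12
ES_E = 7; EF_E = 7+13 = 20
ES_F = max(EF_B=7, EF_C=13) = 13; EF_F = 13+14 = 27
ES_G = 7; EF_G = 7+5 = 12
ES_H = max(EF_D=12, EF_F=27) = 27; EF_H = 27+5 = 32
ES_I = max(EF_B=7, EF_E=20, EF_G=12, EF_H=32) = 32; EF_I = 32+4 = 36
Expected project duration μ = 36 hours. Critical path: C → F → H → I.

Variance along critical path = 1.778 + 7.111 + 1.778 + 0.444 = 11.111; σ = √11.111 = 3.333 hours.
Z = (41 − 36) / 3.333 = 1.500
P(T ≤ 41) = Φ(1.500) ≈ 0.933

0.933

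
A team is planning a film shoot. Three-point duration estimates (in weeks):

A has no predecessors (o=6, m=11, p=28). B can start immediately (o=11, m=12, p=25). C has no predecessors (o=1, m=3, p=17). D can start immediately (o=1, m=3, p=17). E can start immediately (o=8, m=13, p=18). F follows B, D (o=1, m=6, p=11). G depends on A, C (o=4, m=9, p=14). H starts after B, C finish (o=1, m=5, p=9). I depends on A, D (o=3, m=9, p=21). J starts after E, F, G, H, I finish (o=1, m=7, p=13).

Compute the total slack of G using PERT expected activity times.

1 weeks

te_A = (6 + 4·11 + 28)/6 = 78/6 = 13
te_B = (11 + 4·12 + 25)/6 = 84/6 = 14
te_C = (1 + 4·3 + 17)/6 = 30/6 = 5
te_D = (1 + 4·3 + 17)/6 = 30/6 = 5
te_E = (8 + 4·13 + 18)/6 = 78/6 = 13
te_F = (1 + 4·6 + 11)/6 = 36/6 = 6
te_G = (4 + 4·9 + 14)/6 = 54/6 = 9
te_H = (1 + 4·5 + 9)/6 = 30/6 = 5
te_I = (3 + 4·9 + 21)/6 = 60/6 = 10
te_J = (1 + 4·7 + 13)/6 = 42/6 = 7

Forward pass:
ES_A = 0; EF_A = 13
ES_B = 0; EF_B = 14
ES_C = 0; EF_C = 5
ES_D = 0; EF_D = 5
ES_E = 0; EF_E = 13
ES_F = max(EF_B=14, EF_D=5) = 14; EF_F = 14+6 = 20
ES_G = max(EF_A=13, EF_C=5) = 13; EF_G = 13+9 = 22
ES_H = max(EF_B=14, EF_C=5) = 14; EF_H = 14+5 = 19
ES_I = max(EF_A=13, EF_D=5) = 13; EF_I = 13+10 = 23
ES_J = max(EF_E=13, EF_F=20, EF_G=22, EF_H=19, EF_I=23) = 23; EF_J = 23+7 = 30
Expected project duration μ = 30 weeks. Critical path: A → I → J.

Backward pass:
LF_J = 30; LS_J = 30−7 = 23
LF_I = LS_J = 23; LS_I = 23−10 = 13
LF_H = LS_J = 23; LS_H = 23−5 = 18
LF_G = LS_J = 23; LS_G = 23−9 = 14
LF_F = LS_J = 23; LS_F = 23−6 = 17
LF_E = LS_J = 23; LS_E = 23−13 = 10
LF_D = min(LS_F=17, LS_I=13) = 13; LS_D = 13−5 = 8
LF_C = min(LS_G=14, LS_H=18) = 14; LS_C = 14−5 = 9
LF_B = min(LS_F=17, LS_H=18) = 17; LS_B = 17−14 = 3
LF_A = min(LS_G=14, LS_I=13) = 13; LS_A = 13−13 = 0
Slack_G = LS_G − ES_G = 14 − 13 = 1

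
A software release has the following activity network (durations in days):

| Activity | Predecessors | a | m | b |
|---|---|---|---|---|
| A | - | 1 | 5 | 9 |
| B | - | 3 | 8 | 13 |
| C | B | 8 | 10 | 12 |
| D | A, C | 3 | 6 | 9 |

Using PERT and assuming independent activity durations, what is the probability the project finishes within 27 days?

te_A = (1 + 4·5 + 9)/6 = 30/6 = 5; σ²_A = ((9−1)/6)² = 1.778
te_B = (3 + 4·8 + 13)/6 = 48/6 = 8; σ²_B = ((13−3)/6)² = 2.778
te_C = (8 + 4·10 + 12)/6 = 60/6 = 10; σ²_C = ((12−8)/6)² = 0.444
te_D = (3 + 4·6 + 9)/6 = 36/6 = 6; σ²_D = ((9−3)/6)² = 1.000

Forward pass:
ES_A = 0; EF_A = 5
ES_B = 0; EF_B = 8
ES_C = 8; EF_C = 8+10 = 18
ES_D = max(EF_A=5, EF_C=18) = 18; EF_D = 18+6 = 24
Expected project duration μ = 24 days. Critical path: B → C → D.

Variance along critical path = 2.778 + 0.444 + 1.000 = 4.222; σ = √4.222 = 2.055 days.
Z = (27 − 24) / 2.055 = 1.460
P(T ≤ 27) = Φ(1.460) ≈ 0.928

0.928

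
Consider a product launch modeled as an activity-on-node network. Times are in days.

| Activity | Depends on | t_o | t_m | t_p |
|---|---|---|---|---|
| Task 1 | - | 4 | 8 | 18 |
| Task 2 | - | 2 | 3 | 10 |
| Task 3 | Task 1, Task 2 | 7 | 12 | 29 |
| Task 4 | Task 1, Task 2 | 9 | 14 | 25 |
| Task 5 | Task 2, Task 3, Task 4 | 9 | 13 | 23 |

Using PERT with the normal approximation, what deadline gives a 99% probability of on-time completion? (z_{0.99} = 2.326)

47.9 days

te_Task 1 = (4 + 4·8 + 18)/6 = 54/6 = 9; σ²_Task 1 = ((18−4)/6)² = 5.444
te_Task 2 = (2 + 4·3 + 10)/6 = 24/6 = 4; σ²_Task 2 = ((10−2)/6)² = 1.778
te_Task 3 = (7 + 4·12 + 29)/6 = 84/6 = 14; σ²_Task 3 = ((29−7)/6)² = 13.444
te_Task 4 = (9 + 4·14 + 25)/6 = 90/6 = 15; σ²_Task 4 = ((25−9)/6)² = 7.111
te_Task 5 = (9 + 4·13 + 23)/6 = 84/6 = 14; σ²_Task 5 = ((23−9)/6)² = 5.444

Forward pass:
ES_Task 1 = 0; EF_Task 1 = 9
ES_Task 2 = 0; EF_Task 2 = 4
ES_Task 3 = max(EF_Task 1=9, EF_Task 2=4) = 9; EF_Task 3 = 9+14 = 23
ES_Task 4 = max(EF_Task 1=9, EF_Task 2=4) = 9; EF_Task 4 = 9+15 = 24
ES_Task 5 = max(EF_Task 2=4, EF_Task 3=23, EF_Task 4=24) = 24; EF_Task 5 = 24+14 = 38
Expected project duration μ = 38 days. Critical path: Task 1 → Task 4 → Task 5.

Variance along critical path = 5.444 + 7.111 + 5.444 = 18.000; σ = 4.243 days.
D = μ + z·σ = 38 + 2.326·4.243 = 47.9 days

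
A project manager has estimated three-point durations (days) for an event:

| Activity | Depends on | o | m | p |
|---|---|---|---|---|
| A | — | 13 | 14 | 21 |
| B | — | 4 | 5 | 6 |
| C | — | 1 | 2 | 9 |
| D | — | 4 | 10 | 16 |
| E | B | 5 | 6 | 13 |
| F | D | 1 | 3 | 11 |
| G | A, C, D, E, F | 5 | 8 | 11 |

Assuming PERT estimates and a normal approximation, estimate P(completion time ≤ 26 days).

0.964

te_A = (13 + 4·14 + 21)/6 = 90/6 = 15; σ²_A = ((21−13)/6)² = 1.778
te_B = (4 + 4·5 + 6)/6 = 30/6 = 5; σ²_B = ((6−4)/6)² = 0.111
te_C = (1 + 4·2 + 9)/6 = 18/6 = 3; σ²_C = ((9−1)/6)² = 1.778
te_D = (4 + 4·10 + 16)/6 = 60/6 = 10; σ²_D = ((16−4)/6)² = 4.000
te_E = (5 + 4·6 + 13)/6 = 42/6 = 7; σ²_E = ((13−5)/6)² = 1.778
te_F = (1 + 4·3 + 11)/6 = 24/6 = 4; σ²_F = ((11−1)/6)² = 2.778
te_G = (5 + 4·8 + 11)/6 = 48/6 = 8; σ²_G = ((11−5)/6)² = 1.000

Forward pass:
ES_A = 0; EF_A = 15
ES_B = 0; EF_B = 5
ES_C = 0; EF_C = 3
ES_D = 0; EF_D = 10
ES_E = 5; EF_E = 5+7 = 12
ES_F = 10; EF_F = 10+4 = 14
ES_G = max(EF_A=15, EF_C=3, EF_D=10, EF_E=12, EF_F=14) = 15; EF_G = 15+8 = 23
Expected project duration μ = 23 days. Critical path: A → G.

Variance along critical path = 1.778 + 1.000 = 2.778; σ = √2.778 = 1.667 days.
Z = (26 − 23) / 1.667 = 1.800
P(T ≤ 26) = Φ(1.800) ≈ 0.964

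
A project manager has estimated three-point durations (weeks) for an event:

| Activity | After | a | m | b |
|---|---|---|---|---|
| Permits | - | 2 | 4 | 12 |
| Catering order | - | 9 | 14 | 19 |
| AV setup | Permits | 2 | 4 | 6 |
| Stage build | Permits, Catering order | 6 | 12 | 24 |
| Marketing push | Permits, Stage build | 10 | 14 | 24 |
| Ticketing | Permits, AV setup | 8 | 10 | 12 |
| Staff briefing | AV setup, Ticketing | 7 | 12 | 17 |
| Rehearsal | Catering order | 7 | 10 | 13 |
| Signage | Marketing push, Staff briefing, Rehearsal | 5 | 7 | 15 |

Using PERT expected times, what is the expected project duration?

te_Permits = (2 + 4·4 + 12)/6 = 30/6 = 5
te_Catering order = (9 + 4·14 + 19)/6 = 84/6 = 14
te_AV setup = (2 + 4·4 + 6)/6 = 24/6 = 4
te_Stage build = (6 + 4·12 + 24)/6 = 78/6 = 13
te_Marketing push = (10 + 4·14 + 24)/6 = 90/6 = 15
te_Ticketing = (8 + 4·10 + 12)/6 = 60/6 = 10
te_Staff briefing = (7 + 4·12 + 17)/6 = 72/6 = 12
te_Rehearsal = (7 + 4·10 + 13)/6 = 60/6 = 10
te_Signage = (5 + 4·7 + 15)/6 = 48/6 = 8

Forward pass:
ES_Permits = 0; EF_Permits = 5
ES_Catering order = 0; EF_Catering order = 14
ES_AV setup = 5; EF_AV setup = 5+4 = 9
ES_Stage build = max(EF_Permits=5, EF_Catering order=14) = 14; EF_Stage build = 14+13 = 27
ES_Marketing push = max(EF_Permits=5, EF_Stage build=27) = 27; EF_Marketing push = 27+15 = 42
ES_Ticketing = max(EF_Permits=5, EF_AV setup=9) = 9; EF_Ticketing = 9+10 = 19
ES_Staff briefing = max(EF_AV setup=9, EF_Ticketing=19) = 19; EF_Staff briefing = 19+12 = 31
ES_Rehearsal = 14; EF_Rehearsal = 14+10 = 24
ES_Signage = max(EF_Marketing push=42, EF_Staff briefing=31, EF_Rehearsal=24) = 42; EF_Signage = 42+8 = 50
Expected project duration μ = 50 weeks. Critical path: Catering order → Stage build → Marketing push → Signage.

50 weeks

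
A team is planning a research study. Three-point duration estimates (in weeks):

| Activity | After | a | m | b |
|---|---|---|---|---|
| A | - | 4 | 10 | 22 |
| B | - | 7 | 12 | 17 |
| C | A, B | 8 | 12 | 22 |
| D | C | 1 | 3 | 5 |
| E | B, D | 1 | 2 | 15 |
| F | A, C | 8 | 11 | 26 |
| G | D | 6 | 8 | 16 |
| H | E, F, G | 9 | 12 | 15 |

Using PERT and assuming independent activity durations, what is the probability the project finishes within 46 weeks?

te_A = (4 + 4·10 + 22)/6 = 66/6 = 11; σ²_A = ((22−4)/6)² = 9.000
te_B = (7 + 4·12 + 17)/6 = 72/6 = 12; σ²_B = ((17−7)/6)² = 2.778
te_C = (8 + 4·12 + 22)/6 = 78/6 = 13; σ²_C = ((22−8)/6)² = 5.444
te_D = (1 + 4·3 + 5)/6 = 18/6 = 3; σ²_D = ((5−1)/6)² = 0.444
te_E = (1 + 4·2 + 15)/6 = 24/6 = 4; σ²_E = ((15−1)/6)² = 5.444
te_F = (8 + 4·11 + 26)/6 = 78/6 = 13; σ²_F = ((26−8)/6)² = 9.000
te_G = (6 + 4·8 + 16)/6 = 54/6 = 9; σ²_G = ((16−6)/6)² = 2.778
te_H = (9 + 4·12 + 15)/6 = 72/6 = 12; σ²_H = ((15−9)/6)² = 1.000

Forward pass:
ES_A = 0; EF_A = 11
ES_B = 0; EF_B = 12
ES_C = max(EF_A=11, EF_B=12) = 12; EF_C = 12+13 = 25
ES_D = 25; EF_D = 25+3 = 28
ES_E = max(EF_B=12, EF_D=28) = 28; EF_E = 28+4 = 32
ES_F = max(EF_A=11, EF_C=25) = 25; EF_F = 25+13 = 38
ES_G = 28; EF_G = 28+9 = 37
ES_H = max(EF_E=32, EF_F=38, EF_G=37) = 38; EF_H = 38+12 = 50
Expected project duration μ = 50 weeks. Critical path: B → C → F → H.

Variance along critical path = 2.778 + 5.444 + 9.000 + 1.000 = 18.222; σ = √18.222 = 4.269 weeks.
Z = (46 − 50) / 4.269 = -0.937
P(T ≤ 46) = Φ(-0.937) ≈ 0.174

0.174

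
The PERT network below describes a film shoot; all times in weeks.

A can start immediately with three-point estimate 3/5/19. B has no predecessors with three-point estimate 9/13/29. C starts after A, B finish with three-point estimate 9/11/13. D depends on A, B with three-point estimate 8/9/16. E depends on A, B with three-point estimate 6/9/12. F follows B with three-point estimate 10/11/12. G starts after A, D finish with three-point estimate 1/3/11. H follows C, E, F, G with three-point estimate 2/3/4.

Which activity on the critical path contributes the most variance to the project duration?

B

te_A = (3 + 4·5 + 19)/6 = 42/6 = 7; σ²_A = ((19−3)/6)² = 7.111
te_B = (9 + 4·13 + 29)/6 = 90/6 = 15; σ²_B = ((29−9)/6)² = 11.111
te_C = (9 + 4·11 + 13)/6 = 66/6 = 11; σ²_C = ((13−9)/6)² = 0.444
te_D = (8 + 4·9 + 16)/6 = 60/6 = 10; σ²_D = ((16−8)/6)² = 1.778
te_E = (6 + 4·9 + 12)/6 = 54/6 = 9; σ²_E = ((12−6)/6)² = 1.000
te_F = (10 + 4·11 + 12)/6 = 66/6 = 11; σ²_F = ((12−10)/6)² = 0.111
te_G = (1 + 4·3 + 11)/6 = 24/6 = 4; σ²_G = ((11−1)/6)² = 2.778
te_H = (2 + 4·3 + 4)/6 = 18/6 = 3; σ²_H = ((4−2)/6)² = 0.111

Forward pass:
ES_A = 0; EF_A = 7
ES_B = 0; EF_B = 15
ES_C = max(EF_A=7, EF_B=15) = 15; EF_C = 15+11 = 26
ES_D = max(EF_A=7, EF_B=15) = 15; EF_D = 15+10 = 25
ES_E = max(EF_A=7, EF_B=15) = 15; EF_E = 15+9 = 24
ES_F = 15; EF_F = 15+11 = 26
ES_G = max(EF_A=7, EF_D=25) = 25; EF_G = 25+4 = 29
ES_H = max(EF_C=26, EF_E=24, EF_F=26, EF_G=29) = 29; EF_H = 29+3 = 32
Expected project duration μ = 32 weeks. Critical path: B → D → G → H.

Variances on critical path: σ²_B=11.111, σ²_D=1.778, σ²_G=2.778, σ²_H=0.111.
Largest is σ²_B = 11.111.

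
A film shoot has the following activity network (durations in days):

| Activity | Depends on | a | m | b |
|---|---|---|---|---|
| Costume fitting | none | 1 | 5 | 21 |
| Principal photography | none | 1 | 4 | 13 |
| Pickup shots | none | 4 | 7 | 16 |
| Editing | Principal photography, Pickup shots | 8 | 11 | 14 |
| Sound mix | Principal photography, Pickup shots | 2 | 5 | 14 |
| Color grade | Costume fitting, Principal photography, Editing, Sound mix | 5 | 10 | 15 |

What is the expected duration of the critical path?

te_Costume fitting = (1 + 4·5 + 21)/6 = 42/6 = 7
te_Principal photography = (1 + 4·4 + 13)/6 = 30/6 = 5
te_Pickup shots = (4 + 4·7 + 16)/6 = 48/6 = 8
te_Editing = (8 + 4·11 + 14)/6 = 66/6 = 11
te_Sound mix = (2 + 4·5 + 14)/6 = 36/6 = 6
te_Color grade = (5 + 4·10 + 15)/6 = 60/6 = 10

Forward pass:
ES_Costume fitting = 0; EF_Costume fitting = 7
ES_Principal photography = 0; EF_Principal photography = 5
ES_Pickup shots = 0; EF_Pickup shots = 8
ES_Editing = max(EF_Principal photography=5, EF_Pickup shots=8) = 8; EF_Editing = 8+11 = 19
ES_Sound mix = max(EF_Principal photography=5, EF_Pickup shots=8) = 8; EF_Sound mix = 8+6 = 14
ES_Color grade = max(EF_Costume fitting=7, EF_Principal photography=5, EF_Editing=19, EF_Sound mix=14) = 19; EF_Color grade = 19+10 = 29
Expected project duration μ = 29 days. Critical path: Pickup shots → Editing → Color grade.

29 days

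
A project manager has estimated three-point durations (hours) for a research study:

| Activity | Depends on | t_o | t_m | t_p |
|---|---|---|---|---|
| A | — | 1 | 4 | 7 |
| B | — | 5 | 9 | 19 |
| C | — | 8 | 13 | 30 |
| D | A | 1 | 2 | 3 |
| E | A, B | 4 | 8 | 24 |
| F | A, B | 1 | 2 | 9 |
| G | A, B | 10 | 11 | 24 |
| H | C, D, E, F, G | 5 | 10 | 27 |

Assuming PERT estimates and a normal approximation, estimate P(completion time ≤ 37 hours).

0.657

te_A = (1 + 4·4 + 7)/6 = 24/6 = 4; σ²_A = ((7−1)/6)² = 1.000
te_B = (5 + 4·9 + 19)/6 = 60/6 = 10; σ²_B = ((19−5)/6)² = 5.444
te_C = (8 + 4·13 + 30)/6 = 90/6 = 15; σ²_C = ((30−8)/6)² = 13.444
te_D = (1 + 4·2 + 3)/6 = 12/6 = 2; σ²_D = ((3−1)/6)² = 0.111
te_E = (4 + 4·8 + 24)/6 = 60/6 = 10; σ²_E = ((24−4)/6)² = 11.111
te_F = (1 + 4·2 + 9)/6 = 18/6 = 3; σ²_F = ((9−1)/6)² = 1.778
te_G = (10 + 4·11 + 24)/6 = 78/6 = 13; σ²_G = ((24−10)/6)² = 5.444
te_H = (5 + 4·10 + 27)/6 = 72/6 = 12; σ²_H = ((27−5)/6)² = 13.444

Forward pass:
ES_A = 0; EF_A = 4
ES_B = 0; EF_B = 10
ES_C = 0; EF_C = 15
ES_D = 4; EF_D = 4+2 = 6
ES_E = max(EF_A=4, EF_B=10) = 10; EF_E = 10+10 = 20
ES_F = max(EF_A=4, EF_B=10) = 10; EF_F = 10+3 = 13
ES_G = max(EF_A=4, EF_B=10) = 10; EF_G = 10+13 = 23
ES_H = max(EF_C=15, EF_D=6, EF_E=20, EF_F=13, EF_G=23) = 23; EF_H = 23+12 = 35
Expected project duration μ = 35 hours. Critical path: B → G → H.

Variance along critical path = 5.444 + 5.444 + 13.444 = 24.333; σ = √24.333 = 4.933 hours.
Z = (37 − 35) / 4.933 = 0.405
P(T ≤ 37) = Φ(0.405) ≈ 0.657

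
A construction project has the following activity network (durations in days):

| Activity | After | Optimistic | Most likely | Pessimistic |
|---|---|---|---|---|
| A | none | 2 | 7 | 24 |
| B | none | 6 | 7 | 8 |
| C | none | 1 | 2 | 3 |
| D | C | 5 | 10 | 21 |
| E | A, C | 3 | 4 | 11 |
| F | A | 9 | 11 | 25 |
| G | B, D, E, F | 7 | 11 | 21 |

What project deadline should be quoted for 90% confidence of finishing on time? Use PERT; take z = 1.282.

te_A = (2 + 4·7 + 24)/6 = 54/6 = 9; σ²_A = ((24−2)/6)² = 13.444
te_B = (6 + 4·7 + 8)/6 = 42/6 = 7; σ²_B = ((8−6)/6)² = 0.111
te_C = (1 + 4·2 + 3)/6 = 12/6 = 2; σ²_C = ((3−1)/6)² = 0.111
te_D = (5 + 4·10 + 21)/6 = 66/6 = 11; σ²_D = ((21−5)/6)² = 7.111
te_E = (3 + 4·4 + 11)/6 = 30/6 = 5; σ²_E = ((11−3)/6)² = 1.778
te_F = (9 + 4·11 + 25)/6 = 78/6 = 13; σ²_F = ((25−9)/6)² = 7.111
te_G = (7 + 4·11 + 21)/6 = 72/6 = 12; σ²_G = ((21−7)/6)² = 5.444

Forward pass:
ES_A = 0; EF_A = 9
ES_B = 0; EF_B = 7
ES_C = 0; EF_C = 2
ES_D = 2; EF_D = 2+11 = 13
ES_E = max(EF_A=9, EF_C=2) = 9; EF_E = 9+5 = 14
ES_F = 9; EF_F = 9+13 = 22
ES_G = max(EF_B=7, EF_D=13, EF_E=14, EF_F=22) = 22; EF_G = 22+12 = 34
Expected project duration μ = 34 days. Critical path: A → F → G.

Variance along critical path = 13.444 + 7.111 + 5.444 = 26.000; σ = 5.099 days.
D = μ + z·σ = 34 + 1.282·5.099 = 40.5 days

40.5 days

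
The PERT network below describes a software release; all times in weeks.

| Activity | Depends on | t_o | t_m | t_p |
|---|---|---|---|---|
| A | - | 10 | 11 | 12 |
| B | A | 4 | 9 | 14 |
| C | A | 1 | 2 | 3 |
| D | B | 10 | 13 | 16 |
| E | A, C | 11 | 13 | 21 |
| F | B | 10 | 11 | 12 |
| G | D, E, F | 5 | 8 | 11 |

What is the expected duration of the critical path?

te_A = (10 + 4·11 + 12)/6 = 66/6 = 11
te_B = (4 + 4·9 + 14)/6 = 54/6 = 9
te_C = (1 + 4·2 + 3)/6 = 12/6 = 2
te_D = (10 + 4·13 + 16)/6 = 78/6 = 13
te_E = (11 + 4·13 + 21)/6 = 84/6 = 14
te_F = (10 + 4·11 + 12)/6 = 66/6 = 11
te_G = (5 + 4·8 + 11)/6 = 48/6 = 8

Forward pass:
ES_A = 0; EF_A = 11
ES_B = 11; EF_B = 11+9 = 20
ES_C = 11; EF_C = 11+2 = 13
ES_D = 20; EF_D = 20+13 = 33
ES_E = max(EF_A=11, EF_C=13) = 13; EF_E = 13+14 = 27
ES_F = 20; EF_F = 20+11 = 31
ES_G = max(EF_D=33, EF_E=27, EF_F=31) = 33; EF_G = 33+8 = 41
Expected project duration μ = 41 weeks. Critical path: A → B → D → G.

41 weeks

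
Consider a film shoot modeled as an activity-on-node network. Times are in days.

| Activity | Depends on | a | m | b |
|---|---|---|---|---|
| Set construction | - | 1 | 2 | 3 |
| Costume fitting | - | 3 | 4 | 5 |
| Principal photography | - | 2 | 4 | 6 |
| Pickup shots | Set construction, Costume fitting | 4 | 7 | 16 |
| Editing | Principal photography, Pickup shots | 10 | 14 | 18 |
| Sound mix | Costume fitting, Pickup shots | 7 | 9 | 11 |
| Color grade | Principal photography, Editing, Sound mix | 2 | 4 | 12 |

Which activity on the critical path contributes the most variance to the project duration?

te_Set construction = (1 + 4·2 + 3)/6 = 12/6 = 2; σ²_Set construction = ((3−1)/6)² = 0.111
te_Costume fitting = (3 + 4·4 + 5)/6 = 24/6 = 4; σ²_Costume fitting = ((5−3)/6)² = 0.111
te_Principal photography = (2 + 4·4 + 6)/6 = 24/6 = 4; σ²_Principal photography = ((6−2)/6)² = 0.444
te_Pickup shots = (4 + 4·7 + 16)/6 = 48/6 = 8; σ²_Pickup shots = ((16−4)/6)² = 4.000
te_Editing = (10 + 4·14 + 18)/6 = 84/6 = 14; σ²_Editing = ((18−10)/6)² = 1.778
te_Sound mix = (7 + 4·9 + 11)/6 = 54/6 = 9; σ²_Sound mix = ((11−7)/6)² = 0.444
te_Color grade = (2 + 4·4 + 12)/6 = 30/6 = 5; σ²_Color grade = ((12−2)/6)² = 2.778

Forward pass:
ES_Set construction = 0; EF_Set construction = 2
ES_Costume fitting = 0; EF_Costume fitting = 4
ES_Principal photography = 0; EF_Principal photography = 4
ES_Pickup shots = max(EF_Set construction=2, EF_Costume fitting=4) = 4; EF_Pickup shots = 4+8 = 12
ES_Editing = max(EF_Principal photography=4, EF_Pickup shots=12) = 12; EF_Editing = 12+14 = 26
ES_Sound mix = max(EF_Costume fitting=4, EF_Pickup shots=12) = 12; EF_Sound mix = 12+9 = 21
ES_Color grade = max(EF_Principal photography=4, EF_Editing=26, EF_Sound mix=21) = 26; EF_Color grade = 26+5 = 31
Expected project duration μ = 31 days. Critical path: Costume fitting → Pickup shots → Editing → Color grade.

Variances on critical path: σ²_Costume fitting=0.111, σ²_Pickup shots=4.000, σ²_Editing=1.778, σ²_Color grade=2.778.
Largest is σ²_Pickup shots = 4.000.

Pickup shots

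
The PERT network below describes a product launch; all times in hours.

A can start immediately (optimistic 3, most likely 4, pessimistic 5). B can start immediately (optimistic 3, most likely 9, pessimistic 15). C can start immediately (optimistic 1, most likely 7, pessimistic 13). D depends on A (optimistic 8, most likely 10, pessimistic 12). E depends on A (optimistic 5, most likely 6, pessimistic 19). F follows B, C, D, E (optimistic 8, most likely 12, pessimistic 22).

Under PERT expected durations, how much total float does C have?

te_A = (3 + 4·4 + 5)/6 = 24/6 = 4
te_B = (3 + 4·9 + 15)/6 = 54/6 = 9
te_C = (1 + 4·7 + 13)/6 = 42/6 = 7
te_D = (8 + 4·10 + 12)/6 = 60/6 = 10
te_E = (5 + 4·6 + 19)/6 = 48/6 = 8
te_F = (8 + 4·12 + 22)/6 = 78/6 = 13

Forward pass:
ES_A = 0; EF_A = 4
ES_B = 0; EF_B = 9
ES_C = 0; EF_C = 7
ES_D = 4; EF_D = 4+10 = 14
ES_E = 4; EF_E = 4+8 = 12
ES_F = max(EF_B=9, EF_C=7, EF_D=14, EF_E=12) = 14; EF_F = 14+13 = 27
Expected project duration μ = 27 hours. Critical path: A → D → F.

Backward pass:
LF_F = 27; LS_F = 27−13 = 14
LF_E = LS_F = 14; LS_E = 14−8 = 6
LF_D = LS_F = 14; LS_D = 14−10 = 4
LF_C = LS_F = 14; LS_C = 14−7 = 7
LF_B = LS_F = 14; LS_B = 14−9 = 5
LF_A = min(LS_D=4, LS_E=6) = 4; LS_A = 4−4 = 0
Slack_C = LS_C − ES_C = 7 − 0 = 7

7 hours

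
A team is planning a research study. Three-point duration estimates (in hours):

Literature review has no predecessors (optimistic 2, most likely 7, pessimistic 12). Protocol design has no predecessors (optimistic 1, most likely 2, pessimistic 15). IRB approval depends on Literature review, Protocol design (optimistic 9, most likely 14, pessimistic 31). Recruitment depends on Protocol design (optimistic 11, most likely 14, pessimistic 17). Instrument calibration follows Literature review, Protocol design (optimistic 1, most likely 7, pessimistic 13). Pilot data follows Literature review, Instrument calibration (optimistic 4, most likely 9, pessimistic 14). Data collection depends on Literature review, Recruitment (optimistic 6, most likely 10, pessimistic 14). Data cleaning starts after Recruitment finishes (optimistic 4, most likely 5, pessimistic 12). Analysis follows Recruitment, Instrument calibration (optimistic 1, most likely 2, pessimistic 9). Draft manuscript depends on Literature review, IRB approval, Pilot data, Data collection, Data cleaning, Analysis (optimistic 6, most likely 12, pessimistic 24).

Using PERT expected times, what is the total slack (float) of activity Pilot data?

te_Literature review = (2 + 4·7 + 12)/6 = 42/6 = 7
te_Protocol design = (1 + 4·2 + 15)/6 = 24/6 = 4
te_IRB approval = (9 + 4·14 + 31)/6 = 96/6 = 16
te_Recruitment = (11 + 4·14 + 17)/6 = 84/6 = 14
te_Instrument calibration = (1 + 4·7 + 13)/6 = 42/6 = 7
te_Pilot data = (4 + 4·9 + 14)/6 = 54/6 = 9
te_Data collection = (6 + 4·10 + 14)/6 = 60/6 = 10
te_Data cleaning = (4 + 4·5 + 12)/6 = 36/6 = 6
te_Analysis = (1 + 4·2 + 9)/6 = 18/6 = 3
te_Draft manuscript = (6 + 4·12 + 24)/6 = 78/6 = 13

Forward pass:
ES_Literature review = 0; EF_Literature review = 7
ES_Protocol design = 0; EF_Protocol design = 4
ES_IRB approval = max(EF_Literature review=7, EF_Protocol design=4) = 7; EF_IRB approval = 7+16 = 23
ES_Recruitment = 4; EF_Recruitment = 4+14 = 18
ES_Instrument calibration = max(EF_Literature review=7, EF_Protocol design=4) = 7; EF_Instrument calibration = 7+7 = 14
ES_Pilot data = max(EF_Literature review=7, EF_Instrument calibration=14) = 14; EF_Pilot data = 14+9 = 23
ES_Data collection = max(EF_Literature review=7, EF_Recruitment=18) = 18; EF_Data collection = 18+10 = 28
ES_Data cleaning = 18; EF_Data cleaning = 18+6 = 24
ES_Analysis = max(EF_Recruitment=18, EF_Instrument calibration=14) = 18; EF_Analysis = 18+3 = 21
ES_Draft manuscript = max(EF_Literature review=7, EF_IRB approval=23, EF_Pilot data=23, EF_Data collection=28, EF_Data cleaning=24, EF_Analysis=21) = 28; EF_Draft manuscript = 28+13 = 41
Expected project duration μ = 41 hours. Critical path: Protocol design → Recruitment → Data collection → Draft manuscript.

Backward pass:
LF_Draft manuscript = 41; LS_Draft manuscript = 41−13 = 28
LF_Analysis = LS_Draft manuscript = 28; LS_Analysis = 28−3 = 25
LF_Data cleaning = LS_Draft manuscript = 28; LS_Data cleaning = 28−6 = 22
LF_Data collection = LS_Draft manuscript = 28; LS_Data collection = 28−10 = 18
LF_Pilot data = LS_Draft manuscript = 28; LS_Pilot data = 28−9 = 19
LF_Instrument calibration = min(LS_Pilot data=19, LS_Analysis=25) = 19; LS_Instrument calibration = 19−7 = 12
LF_Recruitment = min(LS_Data collection=18, LS_Data cleaning=22, LS_Analysis=25) = 18; LS_Recruitment = 18−14 = 4
LF_IRB approval = LS_Draft manuscript = 28; LS_IRB approval = 28−16 = 12
LF_Protocol design = min(LS_IRB approval=12, LS_Recruitment=4, LS_Instrument calibration=12) = 4; LS_Protocol design = 4−4 = 0
LF_Literature review = min(LS_IRB approval=12, LS_Instrument calibration=12, LS_Pilot data=19, LS_Data collection=18, LS_Draft manuscript=28) = 12; LS_Literature review = 12−7 = 5
Slack_Pilot data = LS_Pilot data − ES_Pilot data = 19 − 14 = 5

5 hours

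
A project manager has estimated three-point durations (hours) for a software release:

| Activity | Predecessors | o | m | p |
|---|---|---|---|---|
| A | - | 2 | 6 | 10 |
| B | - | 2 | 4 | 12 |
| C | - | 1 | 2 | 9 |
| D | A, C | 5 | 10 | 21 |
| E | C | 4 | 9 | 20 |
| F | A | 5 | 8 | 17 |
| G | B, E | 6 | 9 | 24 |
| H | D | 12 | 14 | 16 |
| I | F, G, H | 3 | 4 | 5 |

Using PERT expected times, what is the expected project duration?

35 hours

te_A = (2 + 4·6 + 10)/6 = 36/6 = 6
te_B = (2 + 4·4 + 12)/6 = 30/6 = 5
te_C = (1 + 4·2 + 9)/6 = 18/6 = 3
te_D = (5 + 4·10 + 21)/6 = 66/6 = 11
te_E = (4 + 4·9 + 20)/6 = 60/6 = 10
te_F = (5 + 4·8 + 17)/6 = 54/6 = 9
te_G = (6 + 4·9 + 24)/6 = 66/6 = 11
te_H = (12 + 4·14 + 16)/6 = 84/6 = 14
te_I = (3 + 4·4 + 5)/6 = 24/6 = 4

Forward pass:
ES_A = 0; EF_A = 6
ES_B = 0; EF_B = 5
ES_C = 0; EF_C = 3
ES_D = max(EF_A=6, EF_C=3) = 6; EF_D = 6+11 = 17
ES_E = 3; EF_E = 3+10 = 13
ES_F = 6; EF_F = 6+9 = 15
ES_G = max(EF_B=5, EF_E=13) = 13; EF_G = 13+11 = 24
ES_H = 17; EF_H = 17+14 = 31
ES_I = max(EF_F=15, EF_G=24, EF_H=31) = 31; EF_I = 31+4 = 35
Expected project duration μ = 35 hours. Critical path: A → D → H → I.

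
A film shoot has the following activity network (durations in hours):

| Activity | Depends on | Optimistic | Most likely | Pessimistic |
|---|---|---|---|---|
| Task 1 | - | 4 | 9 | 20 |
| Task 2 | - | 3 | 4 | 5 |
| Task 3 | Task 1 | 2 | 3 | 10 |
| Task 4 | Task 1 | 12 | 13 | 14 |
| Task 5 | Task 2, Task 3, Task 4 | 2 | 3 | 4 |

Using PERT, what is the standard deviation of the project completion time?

te_Task 1 = (4 + 4·9 + 20)/6 = 60/6 = 10; σ²_Task 1 = ((20−4)/6)² = 7.111
te_Task 2 = (3 + 4·4 + 5)/6 = 24/6 = 4; σ²_Task 2 = ((5−3)/6)² = 0.111
te_Task 3 = (2 + 4·3 + 10)/6 = 24/6 = 4; σ²_Task 3 = ((10−2)/6)² = 1.778
te_Task 4 = (12 + 4·13 + 14)/6 = 78/6 = 13; σ²_Task 4 = ((14−12)/6)² = 0.111
te_Task 5 = (2 + 4·3 + 4)/6 = 18/6 = 3; σ²_Task 5 = ((4−2)/6)² = 0.111

Forward pass:
ES_Task 1 = 0; EF_Task 1 = 10
ES_Task 2 = 0; EF_Task 2 = 4
ES_Task 3 = 10; EF_Task 3 = 10+4 = 14
ES_Task 4 = 10; EF_Task 4 = 10+13 = 23
ES_Task 5 = max(EF_Task 2=4, EF_Task 3=14, EF_Task 4=23) = 23; EF_Task 5 = 23+3 = 26
Expected project duration μ = 26 hours. Critical path: Task 1 → Task 4 → Task 5.

Variance along critical path = 7.111 + 0.111 + 0.111 = 7.333
σ = √7.333 = 2.708 hours

2.71 hours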